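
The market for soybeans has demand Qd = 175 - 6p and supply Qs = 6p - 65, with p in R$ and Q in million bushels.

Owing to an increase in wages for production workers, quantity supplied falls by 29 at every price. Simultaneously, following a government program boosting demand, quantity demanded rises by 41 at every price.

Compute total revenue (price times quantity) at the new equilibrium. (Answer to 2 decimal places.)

1575.83

Solve the original market: 175 - 6p = 6p - 65, hence p = 20 and Q = 55.
The new curves are Qd = 216 - 6p (demand) and Qs = 6p - 94 (supply).
Equate the new curves: 216 - 6p = 6p - 94, giving 310 = 12p, p = 155/6 ≈ 25.8333, Q = 61.
New expenditure = 25.8333 × 61 = 1575.83.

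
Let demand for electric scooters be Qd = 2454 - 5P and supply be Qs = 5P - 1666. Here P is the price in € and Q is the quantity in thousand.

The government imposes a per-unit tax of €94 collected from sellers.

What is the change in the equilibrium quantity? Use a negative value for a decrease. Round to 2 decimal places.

-235.00

Solve the original market: 2454 - 5P = 5P - 1666, hence P = 412 and Q = 394.
Since sellers keep the price net of the tax, the effective supply curve becomes Qs = 5P - 2136.
Clearing the new market: 2454 - 5P = 5P - 2136, so P = 459 and Q = 159.
ΔQ = 159 − 394 = -235.00.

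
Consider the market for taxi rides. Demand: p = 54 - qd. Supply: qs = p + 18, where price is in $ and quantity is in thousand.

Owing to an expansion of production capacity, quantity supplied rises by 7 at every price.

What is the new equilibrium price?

Before the shock: 54 - p = p + 18 ⇒ 36 = 2p ⇒ p = 18, q = 36.
After the shift, demand is qd = 54 - p and supply is qs = p + 25.
Clearing the new market: 54 - p = p + 25, so p = 14.5 and q = 39.5.

14.5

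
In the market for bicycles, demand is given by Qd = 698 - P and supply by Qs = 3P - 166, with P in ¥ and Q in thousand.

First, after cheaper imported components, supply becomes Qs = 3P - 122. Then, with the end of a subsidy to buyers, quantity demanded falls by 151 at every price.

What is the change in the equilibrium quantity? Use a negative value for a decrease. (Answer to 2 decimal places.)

Original equilibrium: 698 - P = 3P - 166 gives 864 = 4P, so P = 216 and Q = 482.
With the change applied: demand Qd = 547 - P, supply Qs = 3P - 122.
Clearing the new market: 547 - P = 3P - 122, so P = 167.25 and Q = 379.75.
ΔQ = 379.75 − 482 = -102.25.

-102.25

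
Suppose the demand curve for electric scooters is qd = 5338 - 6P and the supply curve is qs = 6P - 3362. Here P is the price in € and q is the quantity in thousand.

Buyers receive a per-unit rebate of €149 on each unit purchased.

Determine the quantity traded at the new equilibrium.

1435

Original equilibrium: 5338 - 6P = 6P - 3362 gives 8700 = 12P, so P = 725 and q = 988.
Since buyers' out-of-pocket price is the market price minus the rebate, the effective demand curve becomes qd = 6232 - 6P.
Setting them equal: 6232 - 6P = 6P - 3362 → 9594 = 12P, so P = 799.5 and q = 1435.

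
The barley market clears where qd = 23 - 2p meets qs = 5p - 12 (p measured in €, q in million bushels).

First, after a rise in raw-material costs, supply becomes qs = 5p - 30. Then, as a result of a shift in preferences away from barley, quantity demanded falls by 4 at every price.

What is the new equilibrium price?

Before the shock: 23 - 2p = 5p - 12 ⇒ 35 = 7p ⇒ p = 5, q = 13.
The shock moves the curves to qd = 19 - 2p and qs = 5p - 30.
Equate the new curves: 19 - 2p = 5p - 30, giving 49 = 7p, p = 7, q = 5.

7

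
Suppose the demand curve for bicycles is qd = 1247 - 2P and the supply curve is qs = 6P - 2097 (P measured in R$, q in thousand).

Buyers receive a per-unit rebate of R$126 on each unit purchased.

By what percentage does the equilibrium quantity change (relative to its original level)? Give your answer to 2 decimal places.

+45.99

Before the shock: 1247 - 2P = 6P - 2097 ⇒ 3344 = 8P ⇒ P = 418, q = 411.
Since buyers' out-of-pocket price is the market price minus the rebate, the effective demand curve becomes qd = 1499 - 2P.
Equate the new curves: 1499 - 2P = 6P - 2097, giving 3596 = 8P, P = 449.5, q = 600.
%Δq = (600 − 411) / 411 × 100 = +45.99%.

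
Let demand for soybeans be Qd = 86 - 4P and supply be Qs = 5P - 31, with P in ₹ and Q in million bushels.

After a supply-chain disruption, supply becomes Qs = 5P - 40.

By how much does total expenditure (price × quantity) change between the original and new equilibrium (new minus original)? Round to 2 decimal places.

Solve the original market: 86 - 4P = 5P - 31, hence P = 13 and Q = 34.
The new curves are Qd = 86 - 4P (demand) and Qs = 5P - 40 (supply).
Equate the new curves: 86 - 4P = 5P - 40, giving 126 = 9P, P = 14, Q = 30.
Expenditure moves from 13×34 = 442 to 14×30 = 420; change = -22.00.

-22.00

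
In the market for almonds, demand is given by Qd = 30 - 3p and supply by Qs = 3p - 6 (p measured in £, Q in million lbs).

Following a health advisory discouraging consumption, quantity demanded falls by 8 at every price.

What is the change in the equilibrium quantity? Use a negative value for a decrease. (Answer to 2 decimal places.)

Solve the original market: 30 - 3p = 3p - 6, hence p = 6 and Q = 12.
The new curves are Qd = 22 - 3p (demand) and Qs = 3p - 6 (supply).
New equilibrium: 22 - 3p = 3p - 6 ⇒ 28 = 6p ⇒ p = 14/3 ≈ 4.6667, Q = 8.
ΔQ = 8 − 12 = -4.00.

-4.00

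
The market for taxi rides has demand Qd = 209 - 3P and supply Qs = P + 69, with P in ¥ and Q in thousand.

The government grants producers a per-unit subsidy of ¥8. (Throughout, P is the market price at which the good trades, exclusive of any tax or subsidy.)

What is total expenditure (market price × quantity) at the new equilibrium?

3630

Solve the original market: 209 - 3P = P + 69, hence P = 35 and Q = 104.
Since sellers receive the price plus the subsidy, the effective supply curve becomes Qs = P + 77.
Equate the new curves: 209 - 3P = P + 77, giving 132 = 4P, P = 33, Q = 110.
New expenditure = 33 × 110 = 3630.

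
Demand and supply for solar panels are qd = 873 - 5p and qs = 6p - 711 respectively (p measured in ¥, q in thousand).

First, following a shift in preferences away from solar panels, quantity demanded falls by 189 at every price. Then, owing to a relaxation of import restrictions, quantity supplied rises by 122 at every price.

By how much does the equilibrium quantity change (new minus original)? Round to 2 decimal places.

-47.64

Original equilibrium: 873 - 5p = 6p - 711 gives 1584 = 11p, so p = 144 and q = 153.
The shock moves the curves to qd = 684 - 5p and qs = 6p - 589.
Equate the new curves: 684 - 5p = 6p - 589, giving 1273 = 11p, p = 1273/11 ≈ 115.7273, q = 1159/11 ≈ 105.3636.
Δq = 105.3636 − 153 = -47.64.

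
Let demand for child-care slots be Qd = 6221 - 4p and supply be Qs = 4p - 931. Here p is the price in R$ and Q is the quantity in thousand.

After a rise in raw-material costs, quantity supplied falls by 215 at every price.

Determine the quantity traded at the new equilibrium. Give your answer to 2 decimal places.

2537.50

Initially, 6221 - 4p = 4p - 931, so 7152 = 8p and p = 894, Q = 2645.
With the change applied: demand Qd = 6221 - 4p, supply Qs = 4p - 1146.
Clearing the new market: 6221 - 4p = 4p - 1146, so p = 920.875 and Q = 2537.5.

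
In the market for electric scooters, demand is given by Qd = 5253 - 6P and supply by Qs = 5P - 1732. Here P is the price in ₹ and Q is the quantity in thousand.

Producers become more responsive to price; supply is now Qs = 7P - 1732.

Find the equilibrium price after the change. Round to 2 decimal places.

Before the shock: 5253 - 6P = 5P - 1732 ⇒ 6985 = 11P ⇒ P = 635, Q = 1443.
After the shift, demand is Qd = 5253 - 6P and supply is Qs = 7P - 1732.
Clearing the new market: 5253 - 6P = 7P - 1732, so P = 6985/13 ≈ 537.3077 and Q = 26379/13 ≈ 2029.1538.

537.31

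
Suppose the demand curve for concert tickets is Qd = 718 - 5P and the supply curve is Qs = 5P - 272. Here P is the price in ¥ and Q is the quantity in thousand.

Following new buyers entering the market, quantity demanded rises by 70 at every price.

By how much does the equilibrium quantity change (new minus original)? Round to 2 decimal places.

+35.00

Initially, 718 - 5P = 5P - 272, so 990 = 10P and P = 99, Q = 223.
With the change applied: demand Qd = 788 - 5P, supply Qs = 5P - 272.
New equilibrium: 788 - 5P = 5P - 272 ⇒ 1060 = 10P ⇒ P = 106, Q = 258.
ΔQ = 258 − 223 = +35.00.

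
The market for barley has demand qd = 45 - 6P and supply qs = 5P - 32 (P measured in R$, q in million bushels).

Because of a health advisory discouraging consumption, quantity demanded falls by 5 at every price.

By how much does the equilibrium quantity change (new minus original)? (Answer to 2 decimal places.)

-2.27

Solve the original market: 45 - 6P = 5P - 32, hence P = 7 and q = 3.
The shock moves the curves to qd = 40 - 6P and qs = 5P - 32.
Clearing the new market: 40 - 6P = 5P - 32, so P = 72/11 ≈ 6.5455 and q = 8/11 ≈ 0.7273.
Δq = 0.7273 − 3 = -2.27.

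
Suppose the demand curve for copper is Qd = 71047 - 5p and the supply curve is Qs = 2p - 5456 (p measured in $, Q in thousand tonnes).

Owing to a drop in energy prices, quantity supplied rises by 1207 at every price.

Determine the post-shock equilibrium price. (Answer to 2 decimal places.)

Solve the original market: 71047 - 5p = 2p - 5456, hence p = 10929 and Q = 16402.
The shock moves the curves to Qd = 71047 - 5p and Qs = 2p - 4249.
Clearing the new market: 71047 - 5p = 2p - 4249, so p = 75296/7 ≈ 10756.5714 and Q = 120849/7 ≈ 17264.1429.

10756.57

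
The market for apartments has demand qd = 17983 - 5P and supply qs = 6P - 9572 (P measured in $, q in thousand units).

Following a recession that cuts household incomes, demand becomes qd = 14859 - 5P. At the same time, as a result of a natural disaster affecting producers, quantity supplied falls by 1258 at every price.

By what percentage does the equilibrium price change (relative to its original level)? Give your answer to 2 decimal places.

Before the shock: 17983 - 5P = 6P - 9572 ⇒ 27555 = 11P ⇒ P = 2505, q = 5458.
The shock moves the curves to qd = 14859 - 5P and qs = 6P - 10830.
Equate the new curves: 14859 - 5P = 6P - 10830, giving 25689 = 11P, P = 25689/11 ≈ 2335.3636, q = 35004/11 ≈ 3182.1818.
%ΔP = (2335.3636 − 2505) / 2505 × 100 = -6.77%.

-6.77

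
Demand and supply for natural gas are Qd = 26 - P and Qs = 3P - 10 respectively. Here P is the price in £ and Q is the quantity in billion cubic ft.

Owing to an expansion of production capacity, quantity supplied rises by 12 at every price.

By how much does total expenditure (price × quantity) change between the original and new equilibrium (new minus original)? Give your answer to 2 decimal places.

-33.00

Initially, 26 - P = 3P - 10, so 36 = 4P and P = 9, Q = 17.
After the shift, demand is Qd = 26 - P and supply is Qs = 3P + 2.
Equate the new curves: 26 - P = 3P + 2, giving 24 = 4P, P = 6, Q = 20.
Expenditure moves from 9×17 = 153 to 6×20 = 120; change = -33.00.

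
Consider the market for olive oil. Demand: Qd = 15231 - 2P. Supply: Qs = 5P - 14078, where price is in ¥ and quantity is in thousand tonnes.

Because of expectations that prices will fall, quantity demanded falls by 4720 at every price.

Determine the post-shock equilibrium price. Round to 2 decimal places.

3512.71

Before the shock: 15231 - 2P = 5P - 14078 ⇒ 29309 = 7P ⇒ P = 4187, Q = 6857.
With the change applied: demand Qd = 10511 - 2P, supply Qs = 5P - 14078.
Setting them equal: 10511 - 2P = 5P - 14078 → 24589 = 7P, so P = 24589/7 ≈ 3512.7143 and Q = 24399/7 ≈ 3485.5714.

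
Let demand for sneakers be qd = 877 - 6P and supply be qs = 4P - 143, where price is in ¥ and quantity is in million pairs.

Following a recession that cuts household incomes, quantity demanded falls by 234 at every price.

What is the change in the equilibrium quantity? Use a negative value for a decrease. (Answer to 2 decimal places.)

-93.60

Initially, 877 - 6P = 4P - 143, so 1020 = 10P and P = 102, q = 265.
After the shift, demand is qd = 643 - 6P and supply is qs = 4P - 143.
Setting them equal: 643 - 6P = 4P - 143 → 786 = 10P, so P = 78.6 and q = 171.4.
Δq = 171.4 − 265 = -93.60.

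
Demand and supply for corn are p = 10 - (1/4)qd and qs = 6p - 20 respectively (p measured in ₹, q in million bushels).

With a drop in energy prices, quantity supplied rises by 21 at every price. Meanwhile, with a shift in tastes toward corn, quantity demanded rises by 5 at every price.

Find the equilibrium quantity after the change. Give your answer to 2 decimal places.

27.40

Before the shock: 40 - 4p = 6p - 20 ⇒ 60 = 10p ⇒ p = 6, q = 16.
The new curves are qd = 45 - 4p (demand) and qs = 6p + 1 (supply).
Equate the new curves: 45 - 4p = 6p + 1, giving 44 = 10p, p = 4.4, q = 27.4.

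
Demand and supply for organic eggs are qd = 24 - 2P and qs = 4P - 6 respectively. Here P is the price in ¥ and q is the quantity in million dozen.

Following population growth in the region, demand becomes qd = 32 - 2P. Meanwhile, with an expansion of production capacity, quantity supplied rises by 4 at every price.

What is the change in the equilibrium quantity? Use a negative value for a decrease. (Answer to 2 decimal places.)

Solve the original market: 24 - 2P = 4P - 6, hence P = 5 and q = 14.
The new curves are qd = 32 - 2P (demand) and qs = 4P - 2 (supply).
Setting them equal: 32 - 2P = 4P - 2 → 34 = 6P, so P = 17/3 ≈ 5.6667 and q = 62/3 ≈ 20.6667.
Δq = 20.6667 − 14 = +6.67.

+6.67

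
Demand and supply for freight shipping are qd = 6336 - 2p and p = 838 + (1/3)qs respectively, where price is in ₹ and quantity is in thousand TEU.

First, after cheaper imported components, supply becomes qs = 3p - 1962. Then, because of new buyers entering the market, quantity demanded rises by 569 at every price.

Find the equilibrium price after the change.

1773.4

Solve the original market: 6336 - 2p = 3p - 2514, hence p = 1770 and q = 2796.
With the change applied: demand qd = 6905 - 2p, supply qs = 3p - 1962.
New equilibrium: 6905 - 2p = 3p - 1962 ⇒ 8867 = 5p ⇒ p = 1773.4, q = 3358.2.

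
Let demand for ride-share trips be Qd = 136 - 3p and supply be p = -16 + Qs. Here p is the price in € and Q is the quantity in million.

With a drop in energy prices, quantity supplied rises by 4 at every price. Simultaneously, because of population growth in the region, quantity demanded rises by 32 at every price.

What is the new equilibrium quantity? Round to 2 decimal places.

57.00

Original equilibrium: 136 - 3p = p + 16 gives 120 = 4p, so p = 30 and Q = 46.
After the shift, demand is Qd = 168 - 3p and supply is Qs = p + 20.
New equilibrium: 168 - 3p = p + 20 ⇒ 148 = 4p ⇒ p = 37, Q = 57.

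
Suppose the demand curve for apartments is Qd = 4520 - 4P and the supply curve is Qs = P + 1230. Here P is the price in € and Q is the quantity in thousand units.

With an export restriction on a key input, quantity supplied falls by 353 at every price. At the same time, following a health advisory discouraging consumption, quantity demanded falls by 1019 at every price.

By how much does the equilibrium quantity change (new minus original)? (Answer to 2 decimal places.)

Initially, 4520 - 4P = P + 1230, so 3290 = 5P and P = 658, Q = 1888.
The shock moves the curves to Qd = 3501 - 4P and Qs = P + 877.
Clearing the new market: 3501 - 4P = P + 877, so P = 524.8 and Q = 1401.8.
ΔQ = 1401.8 − 1888 = -486.20.

-486.20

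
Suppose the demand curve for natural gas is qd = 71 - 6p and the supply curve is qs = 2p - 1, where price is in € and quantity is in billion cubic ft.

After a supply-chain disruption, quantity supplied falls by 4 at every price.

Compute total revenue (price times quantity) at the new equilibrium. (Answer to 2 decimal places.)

Initially, 71 - 6p = 2p - 1, so 72 = 8p and p = 9, q = 17.
After the shift, demand is qd = 71 - 6p and supply is qs = 2p - 5.
Clearing the new market: 71 - 6p = 2p - 5, so p = 9.5 and q = 14.
New expenditure = 9.5 × 14 = 133.00.

133.00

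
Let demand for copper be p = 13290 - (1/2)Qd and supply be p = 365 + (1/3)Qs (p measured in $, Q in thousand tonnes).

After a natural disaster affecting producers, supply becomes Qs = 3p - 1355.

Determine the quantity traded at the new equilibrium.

15406

Before the shock: 26580 - 2p = 3p - 1095 ⇒ 27675 = 5p ⇒ p = 5535, Q = 15510.
With the change applied: demand Qd = 26580 - 2p, supply Qs = 3p - 1355.
New equilibrium: 26580 - 2p = 3p - 1355 ⇒ 27935 = 5p ⇒ p = 5587, Q = 15406.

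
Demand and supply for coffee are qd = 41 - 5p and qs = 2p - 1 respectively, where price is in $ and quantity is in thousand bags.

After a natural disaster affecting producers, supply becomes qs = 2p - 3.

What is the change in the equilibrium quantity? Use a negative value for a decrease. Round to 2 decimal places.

-1.43

Solve the original market: 41 - 5p = 2p - 1, hence p = 6 and q = 11.
The shock moves the curves to qd = 41 - 5p and qs = 2p - 3.
Setting them equal: 41 - 5p = 2p - 3 → 44 = 7p, so p = 44/7 ≈ 6.2857 and q = 67/7 ≈ 9.5714.
Δq = 9.5714 − 11 = -1.43.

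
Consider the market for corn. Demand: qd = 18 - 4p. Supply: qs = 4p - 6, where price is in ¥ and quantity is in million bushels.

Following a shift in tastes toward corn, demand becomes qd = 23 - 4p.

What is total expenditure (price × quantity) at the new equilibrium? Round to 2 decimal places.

30.81

Solve the original market: 18 - 4p = 4p - 6, hence p = 3 and q = 6.
With the change applied: demand qd = 23 - 4p, supply qs = 4p - 6.
Equate the new curves: 23 - 4p = 4p - 6, giving 29 = 8p, p = 3.625, q = 8.5.
New expenditure = 3.625 × 8.5 = 30.81.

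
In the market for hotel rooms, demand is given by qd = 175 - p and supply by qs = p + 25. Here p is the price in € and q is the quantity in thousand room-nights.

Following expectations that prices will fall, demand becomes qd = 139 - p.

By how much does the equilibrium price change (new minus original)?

Original equilibrium: 175 - p = p + 25 gives 150 = 2p, so p = 75 and q = 100.
After the shift, demand is qd = 139 - p and supply is qs = p + 25.
New equilibrium: 139 - p = p + 25 ⇒ 114 = 2p ⇒ p = 57, q = 82.
Δp = 57 − 75 = -18.

-18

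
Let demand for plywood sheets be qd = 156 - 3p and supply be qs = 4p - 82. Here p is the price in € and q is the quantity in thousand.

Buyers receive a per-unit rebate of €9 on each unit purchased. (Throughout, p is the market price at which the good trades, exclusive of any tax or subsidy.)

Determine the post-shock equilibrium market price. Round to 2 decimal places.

37.86

Original equilibrium: 156 - 3p = 4p - 82 gives 238 = 7p, so p = 34 and q = 54.
Since buyers' out-of-pocket price is the market price minus the rebate, the effective demand curve becomes qd = 183 - 3p.
Clearing the new market: 183 - 3p = 4p - 82, so p = 265/7 ≈ 37.8571 and q = 486/7 ≈ 69.4286.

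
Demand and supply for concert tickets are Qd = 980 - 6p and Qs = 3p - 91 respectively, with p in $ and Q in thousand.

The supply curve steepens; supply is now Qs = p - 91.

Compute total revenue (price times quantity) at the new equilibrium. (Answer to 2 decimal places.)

Initially, 980 - 6p = 3p - 91, so 1071 = 9p and p = 119, Q = 266.
With the change applied: demand Qd = 980 - 6p, supply Qs = p - 91.
Clearing the new market: 980 - 6p = p - 91, so p = 153 and Q = 62.
New expenditure = 153 × 62 = 9486.00.

9486.00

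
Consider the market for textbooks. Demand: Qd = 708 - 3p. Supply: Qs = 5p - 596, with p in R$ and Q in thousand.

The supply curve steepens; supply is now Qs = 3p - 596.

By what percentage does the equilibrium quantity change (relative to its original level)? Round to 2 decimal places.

-74.43

Before the shock: 708 - 3p = 5p - 596 ⇒ 1304 = 8p ⇒ p = 163, Q = 219.
The shock moves the curves to Qd = 708 - 3p and Qs = 3p - 596.
New equilibrium: 708 - 3p = 3p - 596 ⇒ 1304 = 6p ⇒ p = 652/3 ≈ 217.3333, Q = 56.
%ΔQ = (56 − 219) / 219 × 100 = -74.43%.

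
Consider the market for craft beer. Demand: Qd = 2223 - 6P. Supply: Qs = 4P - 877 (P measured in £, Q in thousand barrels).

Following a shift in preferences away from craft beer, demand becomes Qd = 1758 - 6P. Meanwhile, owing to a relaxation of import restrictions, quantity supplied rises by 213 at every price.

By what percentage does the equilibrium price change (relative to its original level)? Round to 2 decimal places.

-21.87

Before the shock: 2223 - 6P = 4P - 877 ⇒ 3100 = 10P ⇒ P = 310, Q = 363.
The new curves are Qd = 1758 - 6P (demand) and Qs = 4P - 664 (supply).
New equilibrium: 1758 - 6P = 4P - 664 ⇒ 2422 = 10P ⇒ P = 242.2, Q = 304.8.
%ΔP = (242.2 − 310) / 310 × 100 = -21.87%.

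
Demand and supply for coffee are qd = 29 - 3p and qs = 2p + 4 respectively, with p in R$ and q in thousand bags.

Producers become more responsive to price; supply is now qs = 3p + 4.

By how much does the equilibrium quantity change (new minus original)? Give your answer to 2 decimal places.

+2.50

Initially, 29 - 3p = 2p + 4, so 25 = 5p and p = 5, q = 14.
With the change applied: demand qd = 29 - 3p, supply qs = 3p + 4.
Equate the new curves: 29 - 3p = 3p + 4, giving 25 = 6p, p = 25/6 ≈ 4.1667, q = 16.5.
Δq = 16.5 − 14 = +2.50.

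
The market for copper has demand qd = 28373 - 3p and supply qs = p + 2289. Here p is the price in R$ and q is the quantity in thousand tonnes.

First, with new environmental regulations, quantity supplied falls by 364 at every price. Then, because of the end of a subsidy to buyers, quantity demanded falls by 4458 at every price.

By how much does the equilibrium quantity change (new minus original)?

-1387.5

Before the shock: 28373 - 3p = p + 2289 ⇒ 26084 = 4p ⇒ p = 6521, q = 8810.
After the shift, demand is qd = 23915 - 3p and supply is qs = p + 1925.
Setting them equal: 23915 - 3p = p + 1925 → 21990 = 4p, so p = 5497.5 and q = 7422.5.
Δq = 7422.5 − 8810 = -1387.5.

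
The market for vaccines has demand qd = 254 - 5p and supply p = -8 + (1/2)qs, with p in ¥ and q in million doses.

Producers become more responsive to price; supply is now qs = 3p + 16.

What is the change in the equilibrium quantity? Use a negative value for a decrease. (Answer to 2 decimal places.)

Solve the original market: 254 - 5p = 2p + 16, hence p = 34 and q = 84.
The new curves are qd = 254 - 5p (demand) and qs = 3p + 16 (supply).
Equate the new curves: 254 - 5p = 3p + 16, giving 238 = 8p, p = 29.75, q = 105.25.
Δq = 105.25 − 84 = +21.25.

+21.25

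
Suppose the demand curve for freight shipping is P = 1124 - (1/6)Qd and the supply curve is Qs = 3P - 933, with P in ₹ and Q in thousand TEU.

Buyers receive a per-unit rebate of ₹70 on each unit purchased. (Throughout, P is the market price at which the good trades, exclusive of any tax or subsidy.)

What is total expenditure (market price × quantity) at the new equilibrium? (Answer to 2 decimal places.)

Original equilibrium: 6744 - 6P = 3P - 933 gives 7677 = 9P, so P = 853 and Q = 1626.
Since buyers' out-of-pocket price is the market price minus the rebate, the effective demand curve becomes Qd = 7164 - 6P.
Clearing the new market: 7164 - 6P = 3P - 933, so P = 2699/3 ≈ 899.6667 and Q = 1766.
New expenditure = 899.6667 × 1766 = 1588811.33.

1588811.33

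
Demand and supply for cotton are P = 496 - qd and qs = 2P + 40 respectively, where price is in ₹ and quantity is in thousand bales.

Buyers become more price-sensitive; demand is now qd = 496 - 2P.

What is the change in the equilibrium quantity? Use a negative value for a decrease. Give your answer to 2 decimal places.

Initially, 496 - P = 2P + 40, so 456 = 3P and P = 152, q = 344.
The new curves are qd = 496 - 2P (demand) and qs = 2P + 40 (supply).
New equilibrium: 496 - 2P = 2P + 40 ⇒ 456 = 4P ⇒ P = 114, q = 268.
Δq = 268 − 344 = -76.00.

-76.00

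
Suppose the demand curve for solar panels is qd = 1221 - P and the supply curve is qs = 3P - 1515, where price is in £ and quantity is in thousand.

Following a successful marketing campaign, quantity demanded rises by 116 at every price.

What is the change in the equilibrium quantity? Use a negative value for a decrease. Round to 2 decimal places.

+87.00

Solve the original market: 1221 - P = 3P - 1515, hence P = 684 and q = 537.
The new curves are qd = 1337 - P (demand) and qs = 3P - 1515 (supply).
New equilibrium: 1337 - P = 3P - 1515 ⇒ 2852 = 4P ⇒ P = 713, q = 624.
Δq = 624 − 537 = +87.00.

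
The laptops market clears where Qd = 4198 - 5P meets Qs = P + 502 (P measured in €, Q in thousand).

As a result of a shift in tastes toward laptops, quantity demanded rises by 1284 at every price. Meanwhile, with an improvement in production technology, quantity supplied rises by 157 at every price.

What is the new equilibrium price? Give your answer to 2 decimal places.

803.83

Initially, 4198 - 5P = P + 502, so 3696 = 6P and P = 616, Q = 1118.
The shock moves the curves to Qd = 5482 - 5P and Qs = P + 659.
Clearing the new market: 5482 - 5P = P + 659, so P = 4823/6 ≈ 803.8333 and Q = 8777/6 ≈ 1462.8333.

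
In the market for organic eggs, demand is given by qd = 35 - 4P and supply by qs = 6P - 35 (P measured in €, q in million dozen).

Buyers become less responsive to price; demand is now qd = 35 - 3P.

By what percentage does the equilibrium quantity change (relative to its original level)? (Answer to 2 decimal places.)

Original equilibrium: 35 - 4P = 6P - 35 gives 70 = 10P, so P = 7 and q = 7.
After the shift, demand is qd = 35 - 3P and supply is qs = 6P - 35.
Setting them equal: 35 - 3P = 6P - 35 → 70 = 9P, so P = 70/9 ≈ 7.7778 and q = 35/3 ≈ 11.6667.
%Δq = (11.6667 − 7) / 7 × 100 = +66.67%.

+66.67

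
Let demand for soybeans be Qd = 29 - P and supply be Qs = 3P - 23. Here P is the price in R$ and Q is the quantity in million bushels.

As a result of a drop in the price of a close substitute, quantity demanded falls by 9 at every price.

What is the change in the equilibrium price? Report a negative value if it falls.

Solve the original market: 29 - P = 3P - 23, hence P = 13 and Q = 16.
With the change applied: demand Qd = 20 - P, supply Qs = 3P - 23.
Equate the new curves: 20 - P = 3P - 23, giving 43 = 4P, P = 10.75, Q = 9.25.
ΔP = 10.75 − 13 = -2.25.

-2.25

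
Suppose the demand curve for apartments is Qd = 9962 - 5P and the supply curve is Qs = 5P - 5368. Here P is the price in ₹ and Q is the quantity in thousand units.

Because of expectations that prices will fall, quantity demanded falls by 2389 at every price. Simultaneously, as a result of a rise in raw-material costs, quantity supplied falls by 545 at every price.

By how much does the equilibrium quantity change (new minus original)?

Solve the original market: 9962 - 5P = 5P - 5368, hence P = 1533 and Q = 2297.
After the shift, demand is Qd = 7573 - 5P and supply is Qs = 5P - 5913.
New equilibrium: 7573 - 5P = 5P - 5913 ⇒ 13486 = 10P ⇒ P = 1348.6, Q = 830.
ΔQ = 830 − 2297 = -1467.

-1467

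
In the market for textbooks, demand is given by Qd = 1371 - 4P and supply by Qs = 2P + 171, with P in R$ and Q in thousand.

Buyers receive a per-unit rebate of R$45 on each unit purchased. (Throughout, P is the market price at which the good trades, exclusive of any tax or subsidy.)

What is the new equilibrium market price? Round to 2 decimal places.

Before the shock: 1371 - 4P = 2P + 171 ⇒ 1200 = 6P ⇒ P = 200, Q = 571.
Since buyers' out-of-pocket price is the market price minus the rebate, the effective demand curve becomes Qd = 1551 - 4P.
Clearing the new market: 1551 - 4P = 2P + 171, so P = 230 and Q = 631.

230.00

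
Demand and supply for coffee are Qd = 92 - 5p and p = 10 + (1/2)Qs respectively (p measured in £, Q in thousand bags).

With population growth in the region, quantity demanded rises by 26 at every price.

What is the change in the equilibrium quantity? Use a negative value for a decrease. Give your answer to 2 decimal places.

+7.43

Initially, 92 - 5p = 2p - 20, so 112 = 7p and p = 16, Q = 12.
After the shift, demand is Qd = 118 - 5p and supply is Qs = 2p - 20.
Setting them equal: 118 - 5p = 2p - 20 → 138 = 7p, so p = 138/7 ≈ 19.7143 and Q = 136/7 ≈ 19.4286.
ΔQ = 19.4286 − 12 = +7.43.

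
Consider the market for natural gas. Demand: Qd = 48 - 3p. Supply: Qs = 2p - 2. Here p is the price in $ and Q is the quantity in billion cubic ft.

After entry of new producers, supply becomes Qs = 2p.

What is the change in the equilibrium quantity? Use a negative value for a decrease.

Before the shock: 48 - 3p = 2p - 2 ⇒ 50 = 5p ⇒ p = 10, Q = 18.
With the change applied: demand Qd = 48 - 3p, supply Qs = 2p.
Clearing the new market: 48 - 3p = 2p, so p = 9.6 and Q = 19.2.
ΔQ = 19.2 − 18 = +1.2.

+1.2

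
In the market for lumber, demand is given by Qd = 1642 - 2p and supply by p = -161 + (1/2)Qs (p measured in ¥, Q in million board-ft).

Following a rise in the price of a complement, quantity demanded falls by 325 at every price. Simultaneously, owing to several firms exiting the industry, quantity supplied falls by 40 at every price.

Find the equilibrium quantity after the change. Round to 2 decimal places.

Initially, 1642 - 2p = 2p + 322, so 1320 = 4p and p = 330, Q = 982.
After the shift, demand is Qd = 1317 - 2p and supply is Qs = 2p + 282.
New equilibrium: 1317 - 2p = 2p + 282 ⇒ 1035 = 4p ⇒ p = 258.75, Q = 799.5.

799.50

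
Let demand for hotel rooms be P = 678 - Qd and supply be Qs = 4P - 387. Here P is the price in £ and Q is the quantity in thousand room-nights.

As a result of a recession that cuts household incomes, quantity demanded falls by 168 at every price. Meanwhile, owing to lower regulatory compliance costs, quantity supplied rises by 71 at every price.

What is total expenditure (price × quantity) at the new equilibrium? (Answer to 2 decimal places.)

56960.96

Solve the original market: 678 - P = 4P - 387, hence P = 213 and Q = 465.
The new curves are Qd = 510 - P (demand) and Qs = 4P - 316 (supply).
Clearing the new market: 510 - P = 4P - 316, so P = 165.2 and Q = 344.8.
New expenditure = 165.2 × 344.8 = 56960.96.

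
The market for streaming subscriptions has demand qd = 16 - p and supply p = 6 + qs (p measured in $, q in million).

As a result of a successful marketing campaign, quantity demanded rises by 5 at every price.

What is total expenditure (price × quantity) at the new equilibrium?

Original equilibrium: 16 - p = p - 6 gives 22 = 2p, so p = 11 and q = 5.
After the shift, demand is qd = 21 - p and supply is qs = p - 6.
Equate the new curves: 21 - p = p - 6, giving 27 = 2p, p = 13.5, q = 7.5.
New expenditure = 13.5 × 7.5 = 101.25.

101.25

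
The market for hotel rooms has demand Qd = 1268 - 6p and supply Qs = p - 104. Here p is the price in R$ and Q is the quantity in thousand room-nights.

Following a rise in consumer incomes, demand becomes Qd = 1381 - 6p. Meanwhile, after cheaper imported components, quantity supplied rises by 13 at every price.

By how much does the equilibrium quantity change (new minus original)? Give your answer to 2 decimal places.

+27.29

Original equilibrium: 1268 - 6p = p - 104 gives 1372 = 7p, so p = 196 and Q = 92.
With the change applied: demand Qd = 1381 - 6p, supply Qs = p - 91.
Clearing the new market: 1381 - 6p = p - 91, so p = 1472/7 ≈ 210.2857 and Q = 835/7 ≈ 119.2857.
ΔQ = 119.2857 − 92 = +27.29.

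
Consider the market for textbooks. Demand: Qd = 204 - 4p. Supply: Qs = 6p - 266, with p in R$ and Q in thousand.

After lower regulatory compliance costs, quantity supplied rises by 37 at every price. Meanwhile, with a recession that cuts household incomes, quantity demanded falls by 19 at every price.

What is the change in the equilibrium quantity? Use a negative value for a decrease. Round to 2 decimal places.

Initially, 204 - 4p = 6p - 266, so 470 = 10p and p = 47, Q = 16.
The shock moves the curves to Qd = 185 - 4p and Qs = 6p - 229.
Clearing the new market: 185 - 4p = 6p - 229, so p = 41.4 and Q = 19.4.
ΔQ = 19.4 − 16 = +3.40.

+3.40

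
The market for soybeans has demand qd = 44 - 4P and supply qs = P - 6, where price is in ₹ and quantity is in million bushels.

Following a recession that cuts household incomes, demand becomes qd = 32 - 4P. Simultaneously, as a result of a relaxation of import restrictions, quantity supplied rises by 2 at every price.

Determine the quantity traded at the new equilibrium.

Original equilibrium: 44 - 4P = P - 6 gives 50 = 5P, so P = 10 and q = 4.
The shock moves the curves to qd = 32 - 4P and qs = P - 4.
Equate the new curves: 32 - 4P = P - 4, giving 36 = 5P, P = 7.2, q = 3.2.

3.2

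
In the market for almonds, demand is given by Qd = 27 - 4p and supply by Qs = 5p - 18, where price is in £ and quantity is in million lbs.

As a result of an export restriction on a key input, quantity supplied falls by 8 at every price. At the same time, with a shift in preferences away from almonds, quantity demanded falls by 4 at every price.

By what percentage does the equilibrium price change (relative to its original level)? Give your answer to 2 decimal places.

Original equilibrium: 27 - 4p = 5p - 18 gives 45 = 9p, so p = 5 and Q = 7.
With the change applied: demand Qd = 23 - 4p, supply Qs = 5p - 26.
Equate the new curves: 23 - 4p = 5p - 26, giving 49 = 9p, p = 49/9 ≈ 5.4444, Q = 11/9 ≈ 1.2222.
%Δp = (5.4444 − 5) / 5 × 100 = +8.89%.

+8.89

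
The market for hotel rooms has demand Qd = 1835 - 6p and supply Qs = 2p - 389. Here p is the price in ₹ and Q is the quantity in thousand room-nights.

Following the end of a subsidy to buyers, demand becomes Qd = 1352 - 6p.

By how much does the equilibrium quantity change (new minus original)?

-120.75

Solve the original market: 1835 - 6p = 2p - 389, hence p = 278 and Q = 167.
With the change applied: demand Qd = 1352 - 6p, supply Qs = 2p - 389.
Setting them equal: 1352 - 6p = 2p - 389 → 1741 = 8p, so p = 217.625 and Q = 46.25.
ΔQ = 46.25 − 167 = -120.75.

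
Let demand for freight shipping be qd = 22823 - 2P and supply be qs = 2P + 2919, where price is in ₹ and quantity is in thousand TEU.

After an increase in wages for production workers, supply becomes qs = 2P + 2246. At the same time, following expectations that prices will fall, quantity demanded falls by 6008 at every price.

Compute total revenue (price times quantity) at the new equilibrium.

Original equilibrium: 22823 - 2P = 2P + 2919 gives 19904 = 4P, so P = 4976 and q = 12871.
The shock moves the curves to qd = 16815 - 2P and qs = 2P + 2246.
New equilibrium: 16815 - 2P = 2P + 2246 ⇒ 14569 = 4P ⇒ P = 3642.25, q = 9530.5.
New expenditure = 3642.25 × 9530.5 = 34712463.625.

34712463.625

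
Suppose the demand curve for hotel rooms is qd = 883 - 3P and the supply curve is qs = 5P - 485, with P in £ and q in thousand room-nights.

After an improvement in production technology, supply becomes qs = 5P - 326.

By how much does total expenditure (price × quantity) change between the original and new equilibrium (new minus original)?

Solve the original market: 883 - 3P = 5P - 485, hence P = 171 and q = 370.
With the change applied: demand qd = 883 - 3P, supply qs = 5P - 326.
Clearing the new market: 883 - 3P = 5P - 326, so P = 151.125 and q = 429.625.
Expenditure moves from 171×370 = 63270 to 151.125×429.625 = 64927.078125; change = +1657.078125.

+1657.078125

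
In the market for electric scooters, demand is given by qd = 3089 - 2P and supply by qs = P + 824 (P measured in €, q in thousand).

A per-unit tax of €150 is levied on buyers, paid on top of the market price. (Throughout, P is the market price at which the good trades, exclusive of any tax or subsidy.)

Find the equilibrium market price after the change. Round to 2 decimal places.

Original equilibrium: 3089 - 2P = P + 824 gives 2265 = 3P, so P = 755 and q = 1579.
Since buyers pay the price plus the tax, the effective demand curve becomes qd = 2789 - 2P.
New equilibrium: 2789 - 2P = P + 824 ⇒ 1965 = 3P ⇒ P = 655, q = 1479.

655.00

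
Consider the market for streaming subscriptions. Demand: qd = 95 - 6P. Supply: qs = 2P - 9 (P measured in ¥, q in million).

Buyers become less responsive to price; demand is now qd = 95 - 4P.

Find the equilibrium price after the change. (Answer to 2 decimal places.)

Solve the original market: 95 - 6P = 2P - 9, hence P = 13 and q = 17.
With the change applied: demand qd = 95 - 4P, supply qs = 2P - 9.
New equilibrium: 95 - 4P = 2P - 9 ⇒ 104 = 6P ⇒ P = 52/3 ≈ 17.3333, q = 77/3 ≈ 25.6667.

17.33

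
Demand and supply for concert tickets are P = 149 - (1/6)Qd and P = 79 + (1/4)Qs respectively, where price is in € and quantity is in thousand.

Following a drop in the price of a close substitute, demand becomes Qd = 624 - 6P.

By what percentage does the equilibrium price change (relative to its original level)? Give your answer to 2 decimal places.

-22.31

Original equilibrium: 894 - 6P = 4P - 316 gives 1210 = 10P, so P = 121 and Q = 168.
After the shift, demand is Qd = 624 - 6P and supply is Qs = 4P - 316.
Setting them equal: 624 - 6P = 4P - 316 → 940 = 10P, so P = 94 and Q = 60.
%ΔP = (94 − 121) / 121 × 100 = -22.31%.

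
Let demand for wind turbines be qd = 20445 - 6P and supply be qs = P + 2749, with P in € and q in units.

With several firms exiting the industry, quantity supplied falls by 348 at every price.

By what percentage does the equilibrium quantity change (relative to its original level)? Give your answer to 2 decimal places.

-5.65

Before the shock: 20445 - 6P = P + 2749 ⇒ 17696 = 7P ⇒ P = 2528, q = 5277.
The new curves are qd = 20445 - 6P (demand) and qs = P + 2401 (supply).
Equate the new curves: 20445 - 6P = P + 2401, giving 18044 = 7P, P = 18044/7 ≈ 2577.7143, q = 34851/7 ≈ 4978.7143.
%Δq = (4978.7143 − 5277) / 5277 × 100 = -5.65%.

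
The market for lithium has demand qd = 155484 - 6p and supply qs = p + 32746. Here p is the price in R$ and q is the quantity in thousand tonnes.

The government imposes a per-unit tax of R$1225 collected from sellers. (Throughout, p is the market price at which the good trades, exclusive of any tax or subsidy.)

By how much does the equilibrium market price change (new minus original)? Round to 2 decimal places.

Solve the original market: 155484 - 6p = p + 32746, hence p = 17534 and q = 50280.
Since sellers keep the price net of the tax, the effective supply curve becomes qs = p + 31521.
Equate the new curves: 155484 - 6p = p + 31521, giving 123963 = 7p, p = 17709, q = 49230.
Δp = 17709 − 17534 = +175.00.

+175.00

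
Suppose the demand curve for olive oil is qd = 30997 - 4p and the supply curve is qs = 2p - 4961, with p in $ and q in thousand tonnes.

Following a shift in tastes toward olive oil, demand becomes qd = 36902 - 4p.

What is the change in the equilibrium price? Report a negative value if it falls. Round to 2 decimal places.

+984.17

Original equilibrium: 30997 - 4p = 2p - 4961 gives 35958 = 6p, so p = 5993 and q = 7025.
The new curves are qd = 36902 - 4p (demand) and qs = 2p - 4961 (supply).
Setting them equal: 36902 - 4p = 2p - 4961 → 41863 = 6p, so p = 41863/6 ≈ 6977.1667 and q = 26980/3 ≈ 8993.3333.
Δp = 6977.1667 − 5993 = +984.17.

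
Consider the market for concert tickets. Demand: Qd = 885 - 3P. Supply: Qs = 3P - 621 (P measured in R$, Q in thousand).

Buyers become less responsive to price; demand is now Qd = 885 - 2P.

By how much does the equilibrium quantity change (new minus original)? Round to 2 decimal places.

Initially, 885 - 3P = 3P - 621, so 1506 = 6P and P = 251, Q = 132.
After the shift, demand is Qd = 885 - 2P and supply is Qs = 3P - 621.
Clearing the new market: 885 - 2P = 3P - 621, so P = 301.2 and Q = 282.6.
ΔQ = 282.6 − 132 = +150.60.

+150.60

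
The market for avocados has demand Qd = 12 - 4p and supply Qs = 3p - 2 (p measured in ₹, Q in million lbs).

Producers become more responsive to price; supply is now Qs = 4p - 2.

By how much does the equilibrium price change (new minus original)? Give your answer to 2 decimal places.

Solve the original market: 12 - 4p = 3p - 2, hence p = 2 and Q = 4.
The new curves are Qd = 12 - 4p (demand) and Qs = 4p - 2 (supply).
Setting them equal: 12 - 4p = 4p - 2 → 14 = 8p, so p = 1.75 and Q = 5.
Δp = 1.75 − 2 = -0.25.

-0.25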